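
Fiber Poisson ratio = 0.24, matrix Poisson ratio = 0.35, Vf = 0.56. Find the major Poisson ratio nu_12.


nu_12 = nu_f*Vf + nu_m*(1-Vf) = 0.24*0.56 + 0.35*0.44 = 0.2884

0.2884


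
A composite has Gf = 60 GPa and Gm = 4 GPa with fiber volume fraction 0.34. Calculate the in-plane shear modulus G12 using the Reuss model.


1/G12 = Vf/Gf + (1-Vf)/Gm = 0.34/60 + 0.66/4
G12 = 5.86 GPa

5.86 GPa


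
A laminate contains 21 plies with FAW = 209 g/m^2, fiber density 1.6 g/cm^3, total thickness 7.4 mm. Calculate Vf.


Vf = n * FAW / (rho_f * h * 1000) = 21 * 209 / (1.6 * 7.4 * 1000) = 0.3707

0.3707


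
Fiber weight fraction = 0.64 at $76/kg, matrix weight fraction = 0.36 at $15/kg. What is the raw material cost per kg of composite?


Cost = cost_f*Wf + cost_m*Wm = 76*0.64 + 15*0.36 = $54.04/kg

$54.04/kg


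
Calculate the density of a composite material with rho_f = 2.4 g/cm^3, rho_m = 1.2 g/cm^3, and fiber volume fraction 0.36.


rho_c = rho_f*Vf + rho_m*(1-Vf) = 2.4*0.36 + 1.2*0.64 = 1.632 g/cm^3

1.632 g/cm^3


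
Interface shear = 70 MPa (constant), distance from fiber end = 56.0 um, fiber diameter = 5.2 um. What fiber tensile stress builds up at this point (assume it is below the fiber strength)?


Force balance: sigma_f * (pi*d^2/4) = tau * (pi*d) * x  ->  sigma_f = 4 * tau * x / d
sigma_f = 4 * 70 * 56.0 / 5.2 = 3015.4 MPa

3015.4 MPa


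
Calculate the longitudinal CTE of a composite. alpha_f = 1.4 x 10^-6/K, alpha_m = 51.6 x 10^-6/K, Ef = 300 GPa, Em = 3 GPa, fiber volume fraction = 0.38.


E1 = Ef*Vf + Em*(1-Vf) = 115.86
alpha_1 = (alpha_f*Ef*Vf + alpha_m*Em*(1-Vf))/E1 = 2.21 x 10^-6/K

2.21 x 10^-6/K


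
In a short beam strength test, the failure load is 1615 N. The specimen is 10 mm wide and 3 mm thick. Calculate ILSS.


ILSS = 3F/(4bh) = 3*1615/(4*10*3) = 40.38 MPa

40.38 MPa


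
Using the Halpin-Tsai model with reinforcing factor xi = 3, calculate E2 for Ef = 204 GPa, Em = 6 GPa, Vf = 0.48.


eta = (Ef/Em - 1)/(Ef/Em + xi) = (34.0 - 1)/(34.0 + 3) = 0.8919
E2 = Em*(1+xi*eta*Vf)/(1-eta*Vf) = 23.97 GPa

23.97 GPa


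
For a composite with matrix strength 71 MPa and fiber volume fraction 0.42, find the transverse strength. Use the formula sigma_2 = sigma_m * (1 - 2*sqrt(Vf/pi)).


factor = 1 - 2*sqrt(0.42/pi) = 0.2687
sigma_2 = 71 * 0.2687 = 19.08 MPa

19.08 MPa


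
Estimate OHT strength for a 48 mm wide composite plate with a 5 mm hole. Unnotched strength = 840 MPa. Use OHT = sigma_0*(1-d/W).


OHT = sigma_0*(1-d/W) = 840*(1-5/48) = 752.5 MPa

752.5 MPa


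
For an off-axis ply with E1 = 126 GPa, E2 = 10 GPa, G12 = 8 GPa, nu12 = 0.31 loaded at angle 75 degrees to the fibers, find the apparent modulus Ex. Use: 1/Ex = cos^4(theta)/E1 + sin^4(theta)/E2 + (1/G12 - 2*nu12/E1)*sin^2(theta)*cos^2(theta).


cos^4(75) = 0.004487, sin^4(75) = 0.870513, sin^2(75)*cos^2(75) = 0.0625
1/G12 - 2*nu12/E1 = 1/8 - 2*0.31/126 = 0.120079 GPa^-1
1/Ex = 0.004487/126 + 0.870513/10 + 0.120079*0.0625 = 0.0945918 GPa^-1
Ex = 10.57 GPa

10.57 GPa


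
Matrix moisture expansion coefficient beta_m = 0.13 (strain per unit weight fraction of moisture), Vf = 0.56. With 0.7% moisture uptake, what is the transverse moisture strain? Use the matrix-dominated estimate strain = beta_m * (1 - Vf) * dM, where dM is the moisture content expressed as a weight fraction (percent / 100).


dM = 0.7/100 = 0.007
strain = beta_m * (1-Vf) * dM = 0.13 * 0.44 * 0.007 = 0.0004004

0.0004004


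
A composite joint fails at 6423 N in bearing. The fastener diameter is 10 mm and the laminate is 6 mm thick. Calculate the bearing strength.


sigma_br = F/(d*h) = 6423/(10*6) = 107.1 MPa

107.1 MPa


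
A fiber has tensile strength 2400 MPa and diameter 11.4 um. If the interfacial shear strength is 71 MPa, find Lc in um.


Lc = sigma_f * d / (2 * tau_i) = 2400 * 11.4 / (2 * 71) = 192.7 um

192.7 um


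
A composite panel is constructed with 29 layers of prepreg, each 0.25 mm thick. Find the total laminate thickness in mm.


h = n * t_ply = 29 * 0.25 = 7.25 mm

7.25 mm


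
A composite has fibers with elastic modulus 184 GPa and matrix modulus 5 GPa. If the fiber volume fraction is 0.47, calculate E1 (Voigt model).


E1 = Ef*Vf + Em*(1-Vf) = 184*0.47 + 5*0.53 = 89.13 GPa

89.13 GPa


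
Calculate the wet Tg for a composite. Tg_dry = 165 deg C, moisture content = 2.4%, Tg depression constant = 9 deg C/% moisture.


Tg_wet = Tg_dry - k*moisture = 165 - 9*2.4 = 143.4 deg C

143.4 deg C


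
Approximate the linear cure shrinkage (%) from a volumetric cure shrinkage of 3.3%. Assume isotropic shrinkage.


Linear shrinkage ≈ vol_shrink/3 = 3.3/3 = 1.1%

1.1%


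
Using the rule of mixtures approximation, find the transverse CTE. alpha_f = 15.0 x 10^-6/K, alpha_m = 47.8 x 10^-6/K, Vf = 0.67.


alpha_2 = alpha_f*Vf + alpha_m*(1-Vf) = 15.0*0.67 + 47.8*0.33 = 25.8 x 10^-6/K

25.8 x 10^-6/K


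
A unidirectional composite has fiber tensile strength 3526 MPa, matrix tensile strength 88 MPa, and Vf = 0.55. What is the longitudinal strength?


sigma_1 = sigma_f*Vf + sigma_m*(1-Vf) = 3526*0.55 + 88*0.45 = 1978.9 MPa

1978.9 MPa


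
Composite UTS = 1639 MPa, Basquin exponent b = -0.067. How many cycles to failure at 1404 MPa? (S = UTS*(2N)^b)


N = 0.5 * (S/UTS)^(1/b) = 0.5 * (1404/1639)^(1/-0.067) = 5.0365 cycles

5.0365 cycles


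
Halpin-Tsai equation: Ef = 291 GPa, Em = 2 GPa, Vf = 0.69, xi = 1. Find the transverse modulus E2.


eta = (Ef/Em - 1)/(Ef/Em + xi) = (145.5 - 1)/(145.5 + 1) = 0.9863
E2 = Em*(1+xi*eta*Vf)/(1-eta*Vf) = 10.52 GPa

10.52 GPa


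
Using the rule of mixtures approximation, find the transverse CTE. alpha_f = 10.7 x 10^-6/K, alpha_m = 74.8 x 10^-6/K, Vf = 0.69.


alpha_2 = alpha_f*Vf + alpha_m*(1-Vf) = 10.7*0.69 + 74.8*0.31 = 30.6 x 10^-6/K

30.6 x 10^-6/K


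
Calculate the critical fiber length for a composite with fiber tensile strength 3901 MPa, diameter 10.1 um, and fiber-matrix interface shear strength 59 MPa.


Lc = sigma_f * d / (2 * tau_i) = 3901 * 10.1 / (2 * 59) = 333.9 um

333.9 um


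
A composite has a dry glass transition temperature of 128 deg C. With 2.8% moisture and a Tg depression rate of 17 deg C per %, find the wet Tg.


Tg_wet = Tg_dry - k*moisture = 128 - 17*2.8 = 80.4 deg C

80.4 deg C


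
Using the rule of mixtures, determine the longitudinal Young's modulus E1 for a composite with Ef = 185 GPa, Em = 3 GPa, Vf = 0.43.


E1 = Ef*Vf + Em*(1-Vf) = 185*0.43 + 3*0.57 = 81.26 GPa

81.26 GPa


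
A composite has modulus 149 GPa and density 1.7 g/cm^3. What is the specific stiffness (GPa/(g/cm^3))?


Specific stiffness = E/rho = 149/1.7 = 87.6 GPa/(g/cm^3)

87.6 GPa/(g/cm^3)


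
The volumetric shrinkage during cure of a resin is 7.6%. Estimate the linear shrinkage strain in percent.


Linear shrinkage ≈ vol_shrink/3 = 7.6/3 = 2.533%

2.533%


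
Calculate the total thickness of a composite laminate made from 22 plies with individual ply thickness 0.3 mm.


h = n * t_ply = 22 * 0.3 = 6.6 mm

6.6 mm


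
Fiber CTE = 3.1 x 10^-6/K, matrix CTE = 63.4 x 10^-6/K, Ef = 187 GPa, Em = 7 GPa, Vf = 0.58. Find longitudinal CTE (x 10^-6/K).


E1 = Ef*Vf + Em*(1-Vf) = 111.4
alpha_1 = (alpha_f*Ef*Vf + alpha_m*Em*(1-Vf))/E1 = 4.69 x 10^-6/K

4.69 x 10^-6/K


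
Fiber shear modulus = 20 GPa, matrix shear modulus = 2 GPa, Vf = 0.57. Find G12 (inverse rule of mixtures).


1/G12 = Vf/Gf + (1-Vf)/Gm = 0.57/20 + 0.43/2
G12 = 4.11 GPa

4.11 GPa


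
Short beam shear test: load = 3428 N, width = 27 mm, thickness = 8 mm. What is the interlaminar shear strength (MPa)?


ILSS = 3F/(4bh) = 3*3428/(4*27*8) = 11.9 MPa

11.9 MPa


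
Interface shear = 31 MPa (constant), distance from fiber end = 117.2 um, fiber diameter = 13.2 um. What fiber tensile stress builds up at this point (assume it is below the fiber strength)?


Force balance: sigma_f * (pi*d^2/4) = tau * (pi*d) * x  ->  sigma_f = 4 * tau * x / d
sigma_f = 4 * 31 * 117.2 / 13.2 = 1101.0 MPa

1101.0 MPa


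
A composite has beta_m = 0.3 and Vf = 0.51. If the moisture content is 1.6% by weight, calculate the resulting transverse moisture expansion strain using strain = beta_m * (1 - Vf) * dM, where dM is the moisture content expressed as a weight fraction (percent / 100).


dM = 1.6/100 = 0.016
strain = beta_m * (1-Vf) * dM = 0.3 * 0.49 * 0.016 = 0.002352

0.002352


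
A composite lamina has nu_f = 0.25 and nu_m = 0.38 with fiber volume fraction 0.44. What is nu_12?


nu_12 = nu_f*Vf + nu_m*(1-Vf) = 0.25*0.44 + 0.38*0.56 = 0.3228

0.3228


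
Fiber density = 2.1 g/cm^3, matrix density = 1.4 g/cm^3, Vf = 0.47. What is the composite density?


rho_c = rho_f*Vf + rho_m*(1-Vf) = 2.1*0.47 + 1.4*0.53 = 1.729 g/cm^3

1.729 g/cm^3


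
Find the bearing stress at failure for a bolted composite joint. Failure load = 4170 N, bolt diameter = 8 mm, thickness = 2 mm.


sigma_br = F/(d*h) = 4170/(8*2) = 260.6 MPa

260.6 MPa


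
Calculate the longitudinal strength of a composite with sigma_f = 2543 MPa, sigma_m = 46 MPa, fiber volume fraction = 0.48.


sigma_1 = sigma_f*Vf + sigma_m*(1-Vf) = 2543*0.48 + 46*0.52 = 1244.6 MPa

1244.6 MPa


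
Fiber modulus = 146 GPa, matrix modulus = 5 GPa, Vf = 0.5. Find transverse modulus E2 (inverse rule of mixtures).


1/E2 = Vf/Ef + (1-Vf)/Em = 0.5/146 + 0.5/5
E2 = 9.67 GPa

9.67 GPa


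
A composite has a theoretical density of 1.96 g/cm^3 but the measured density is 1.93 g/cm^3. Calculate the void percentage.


Void% = (rho_theo - rho_actual)/rho_theo * 100 = (1.96 - 1.93)/1.96 * 100 = 1.53%

1.53%


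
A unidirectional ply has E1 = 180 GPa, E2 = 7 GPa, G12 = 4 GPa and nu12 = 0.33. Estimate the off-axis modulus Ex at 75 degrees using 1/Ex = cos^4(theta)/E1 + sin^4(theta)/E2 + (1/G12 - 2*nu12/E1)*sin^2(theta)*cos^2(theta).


cos^4(75) = 0.004487, sin^4(75) = 0.870513, sin^2(75)*cos^2(75) = 0.0625
1/G12 - 2*nu12/E1 = 1/4 - 2*0.33/180 = 0.246333 GPa^-1
1/Ex = 0.004487/180 + 0.870513/7 + 0.246333*0.0625 = 0.1397797 GPa^-1
Ex = 7.15 GPa

7.15 GPa


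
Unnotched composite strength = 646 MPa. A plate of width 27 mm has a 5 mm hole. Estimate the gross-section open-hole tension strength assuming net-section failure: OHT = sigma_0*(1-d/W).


OHT = sigma_0*(1-d/W) = 646*(1-5/27) = 526.4 MPa

526.4 MPa


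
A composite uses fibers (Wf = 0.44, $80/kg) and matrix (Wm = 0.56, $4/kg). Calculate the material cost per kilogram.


Cost = cost_f*Wf + cost_m*Wm = 80*0.44 + 4*0.56 = $37.44/kg

$37.44/kg


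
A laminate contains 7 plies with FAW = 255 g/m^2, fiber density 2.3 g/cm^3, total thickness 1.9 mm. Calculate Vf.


Vf = n * FAW / (rho_f * h * 1000) = 7 * 255 / (2.3 * 1.9 * 1000) = 0.4085

0.4085


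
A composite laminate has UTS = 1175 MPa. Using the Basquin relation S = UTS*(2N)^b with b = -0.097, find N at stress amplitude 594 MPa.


N = 0.5 * (S/UTS)^(1/b) = 0.5 * (594/1175)^(1/-0.097) = 566.3806 cycles

566.3806 cycles


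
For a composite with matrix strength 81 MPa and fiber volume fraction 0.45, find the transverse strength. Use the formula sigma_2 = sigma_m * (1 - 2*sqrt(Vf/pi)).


factor = 1 - 2*sqrt(0.45/pi) = 0.2431
sigma_2 = 81 * 0.2431 = 19.69 MPa

19.69 MPa


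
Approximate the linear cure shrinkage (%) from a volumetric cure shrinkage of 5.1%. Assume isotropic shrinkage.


Linear shrinkage ≈ vol_shrink/3 = 5.1/3 = 1.7%

1.7%


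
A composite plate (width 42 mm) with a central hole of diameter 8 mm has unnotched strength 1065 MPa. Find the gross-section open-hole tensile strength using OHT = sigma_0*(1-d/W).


OHT = sigma_0*(1-d/W) = 1065*(1-8/42) = 862.1 MPa

862.1 MPa


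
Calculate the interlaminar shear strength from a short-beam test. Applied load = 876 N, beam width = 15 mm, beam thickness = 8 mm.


ILSS = 3F/(4bh) = 3*876/(4*15*8) = 5.48 MPa

5.48 MPa


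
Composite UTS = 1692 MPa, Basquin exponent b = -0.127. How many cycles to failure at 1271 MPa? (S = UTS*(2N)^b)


N = 0.5 * (S/UTS)^(1/b) = 0.5 * (1271/1692)^(1/-0.127) = 4.7572 cycles

4.7572 cycles


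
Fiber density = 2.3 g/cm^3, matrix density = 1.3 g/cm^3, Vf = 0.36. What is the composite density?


rho_c = rho_f*Vf + rho_m*(1-Vf) = 2.3*0.36 + 1.3*0.64 = 1.66 g/cm^3

1.66 g/cm^3


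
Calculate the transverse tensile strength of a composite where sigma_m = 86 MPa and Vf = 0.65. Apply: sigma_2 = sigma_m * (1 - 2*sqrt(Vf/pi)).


factor = 1 - 2*sqrt(0.65/pi) = 0.0903
sigma_2 = 86 * 0.0903 = 7.76 MPa

7.76 MPa


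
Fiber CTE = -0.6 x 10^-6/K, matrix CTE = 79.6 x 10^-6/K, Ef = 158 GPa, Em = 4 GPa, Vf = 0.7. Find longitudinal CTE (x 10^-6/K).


E1 = Ef*Vf + Em*(1-Vf) = 111.8
alpha_1 = (alpha_f*Ef*Vf + alpha_m*Em*(1-Vf))/E1 = 0.26 x 10^-6/K

0.26 x 10^-6/K


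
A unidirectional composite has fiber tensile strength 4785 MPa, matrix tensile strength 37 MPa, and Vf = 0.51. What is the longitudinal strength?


sigma_1 = sigma_f*Vf + sigma_m*(1-Vf) = 4785*0.51 + 37*0.49 = 2458.5 MPa

2458.5 MPa


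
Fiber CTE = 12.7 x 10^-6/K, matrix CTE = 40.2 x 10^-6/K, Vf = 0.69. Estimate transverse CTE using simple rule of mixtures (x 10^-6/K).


alpha_2 = alpha_f*Vf + alpha_m*(1-Vf) = 12.7*0.69 + 40.2*0.31 = 21.2 x 10^-6/K

21.2 x 10^-6/K


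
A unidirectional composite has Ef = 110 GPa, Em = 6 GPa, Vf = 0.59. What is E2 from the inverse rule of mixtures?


1/E2 = Vf/Ef + (1-Vf)/Em = 0.59/110 + 0.41/6
E2 = 13.57 GPa

13.57 GPa


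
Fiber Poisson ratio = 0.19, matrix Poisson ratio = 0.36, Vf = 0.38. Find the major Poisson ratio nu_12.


nu_12 = nu_f*Vf + nu_m*(1-Vf) = 0.19*0.38 + 0.36*0.62 = 0.2954

0.2954


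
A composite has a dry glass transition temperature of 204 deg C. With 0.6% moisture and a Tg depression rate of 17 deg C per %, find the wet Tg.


Tg_wet = Tg_dry - k*moisture = 204 - 17*0.6 = 193.8 deg C

193.8 deg C


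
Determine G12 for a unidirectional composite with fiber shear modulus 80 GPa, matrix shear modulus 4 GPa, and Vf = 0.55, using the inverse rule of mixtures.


1/G12 = Vf/Gf + (1-Vf)/Gm = 0.55/80 + 0.45/4
G12 = 8.38 GPa

8.38 GPa


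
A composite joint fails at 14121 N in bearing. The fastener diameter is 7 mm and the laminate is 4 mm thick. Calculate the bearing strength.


sigma_br = F/(d*h) = 14121/(7*4) = 504.3 MPa

504.3 MPa


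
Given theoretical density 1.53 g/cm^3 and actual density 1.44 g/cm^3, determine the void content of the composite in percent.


Void% = (rho_theo - rho_actual)/rho_theo * 100 = (1.53 - 1.44)/1.53 * 100 = 5.88%

5.88%


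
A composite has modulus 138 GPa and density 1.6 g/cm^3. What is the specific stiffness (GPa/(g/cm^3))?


Specific stiffness = E/rho = 138/1.6 = 86.3 GPa/(g/cm^3)

86.3 GPa/(g/cm^3)


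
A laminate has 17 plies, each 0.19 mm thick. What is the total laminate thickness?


h = n * t_ply = 17 * 0.19 = 3.23 mm

3.23 mm


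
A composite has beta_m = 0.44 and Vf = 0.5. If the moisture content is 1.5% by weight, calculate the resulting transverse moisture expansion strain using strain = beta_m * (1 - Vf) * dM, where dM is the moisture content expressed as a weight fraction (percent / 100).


dM = 1.5/100 = 0.015
strain = beta_m * (1-Vf) * dM = 0.44 * 0.5 * 0.015 = 0.0033

0.0033


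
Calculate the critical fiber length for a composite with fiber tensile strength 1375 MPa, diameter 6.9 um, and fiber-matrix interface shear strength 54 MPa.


Lc = sigma_f * d / (2 * tau_i) = 1375 * 6.9 / (2 * 54) = 87.8 um

87.8 um


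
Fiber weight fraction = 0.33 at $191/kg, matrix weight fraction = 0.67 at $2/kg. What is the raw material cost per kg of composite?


Cost = cost_f*Wf + cost_m*Wm = 191*0.33 + 2*0.67 = $64.37/kg

$64.37/kg


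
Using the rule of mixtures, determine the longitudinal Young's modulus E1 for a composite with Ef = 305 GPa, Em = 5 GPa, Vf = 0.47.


E1 = Ef*Vf + Em*(1-Vf) = 305*0.47 + 5*0.53 = 146.0 GPa

146.0 GPa


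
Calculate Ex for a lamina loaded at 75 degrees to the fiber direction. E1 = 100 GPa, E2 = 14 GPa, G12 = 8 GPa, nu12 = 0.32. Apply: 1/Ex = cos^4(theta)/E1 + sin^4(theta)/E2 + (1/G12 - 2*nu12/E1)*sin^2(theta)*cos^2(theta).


cos^4(75) = 0.004487, sin^4(75) = 0.870513, sin^2(75)*cos^2(75) = 0.0625
1/G12 - 2*nu12/E1 = 1/8 - 2*0.32/100 = 0.1186 GPa^-1
1/Ex = 0.004487/100 + 0.870513/14 + 0.1186*0.0625 = 0.0696369 GPa^-1
Ex = 14.36 GPa

14.36 GPa


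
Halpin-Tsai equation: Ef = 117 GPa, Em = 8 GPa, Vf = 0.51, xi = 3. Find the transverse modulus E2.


eta = (Ef/Em - 1)/(Ef/Em + xi) = (14.625 - 1)/(14.625 + 3) = 0.773
E2 = Em*(1+xi*eta*Vf)/(1-eta*Vf) = 28.83 GPa

28.83 GPa


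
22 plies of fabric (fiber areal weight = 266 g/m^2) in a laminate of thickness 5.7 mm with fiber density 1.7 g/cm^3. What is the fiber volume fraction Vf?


Vf = n * FAW / (rho_f * h * 1000) = 22 * 266 / (1.7 * 5.7 * 1000) = 0.6039

0.6039


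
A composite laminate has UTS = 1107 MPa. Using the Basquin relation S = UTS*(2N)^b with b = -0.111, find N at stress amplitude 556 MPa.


N = 0.5 * (S/UTS)^(1/b) = 0.5 * (556/1107)^(1/-0.111) = 247.3545 cycles

247.3545 cycles


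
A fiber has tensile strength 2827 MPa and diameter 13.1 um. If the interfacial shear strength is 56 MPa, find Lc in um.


Lc = sigma_f * d / (2 * tau_i) = 2827 * 13.1 / (2 * 56) = 330.7 um

330.7 um


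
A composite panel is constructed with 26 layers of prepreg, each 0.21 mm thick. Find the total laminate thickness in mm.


h = n * t_ply = 26 * 0.21 = 5.46 mm

5.46 mm


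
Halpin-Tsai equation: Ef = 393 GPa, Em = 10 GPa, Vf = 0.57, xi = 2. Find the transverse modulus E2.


eta = (Ef/Em - 1)/(Ef/Em + xi) = (39.3 - 1)/(39.3 + 2) = 0.9274
E2 = Em*(1+xi*eta*Vf)/(1-eta*Vf) = 43.64 GPa

43.64 GPa


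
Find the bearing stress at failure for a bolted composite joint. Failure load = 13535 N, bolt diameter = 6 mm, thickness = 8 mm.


sigma_br = F/(d*h) = 13535/(6*8) = 282.0 MPa

282.0 MPa


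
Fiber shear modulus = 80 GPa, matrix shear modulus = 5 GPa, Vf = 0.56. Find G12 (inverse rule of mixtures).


1/G12 = Vf/Gf + (1-Vf)/Gm = 0.56/80 + 0.44/5
G12 = 10.53 GPa

10.53 GPa


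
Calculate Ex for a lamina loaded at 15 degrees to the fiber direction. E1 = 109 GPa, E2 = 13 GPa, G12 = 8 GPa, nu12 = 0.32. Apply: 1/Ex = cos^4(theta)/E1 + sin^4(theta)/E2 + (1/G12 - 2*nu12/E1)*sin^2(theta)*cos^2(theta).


cos^4(15) = 0.870513, sin^4(15) = 0.004487, sin^2(15)*cos^2(15) = 0.0625
1/G12 - 2*nu12/E1 = 1/8 - 2*0.32/109 = 0.119128 GPa^-1
1/Ex = 0.870513/109 + 0.004487/13 + 0.119128*0.0625 = 0.0157771 GPa^-1
Ex = 63.38 GPa

63.38 GPa


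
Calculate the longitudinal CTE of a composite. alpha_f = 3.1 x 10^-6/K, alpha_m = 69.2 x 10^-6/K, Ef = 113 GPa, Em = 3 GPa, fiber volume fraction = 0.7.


E1 = Ef*Vf + Em*(1-Vf) = 80.0
alpha_1 = (alpha_f*Ef*Vf + alpha_m*Em*(1-Vf))/E1 = 3.84 x 10^-6/K

3.84 x 10^-6/K


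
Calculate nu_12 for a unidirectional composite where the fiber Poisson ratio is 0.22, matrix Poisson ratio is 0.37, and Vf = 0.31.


nu_12 = nu_f*Vf + nu_m*(1-Vf) = 0.22*0.31 + 0.37*0.69 = 0.3235

0.3235


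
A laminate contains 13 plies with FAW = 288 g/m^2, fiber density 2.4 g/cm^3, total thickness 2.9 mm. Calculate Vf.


Vf = n * FAW / (rho_f * h * 1000) = 13 * 288 / (2.4 * 2.9 * 1000) = 0.5379

0.5379


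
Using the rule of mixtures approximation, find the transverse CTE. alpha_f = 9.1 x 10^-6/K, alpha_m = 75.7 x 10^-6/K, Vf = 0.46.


alpha_2 = alpha_f*Vf + alpha_m*(1-Vf) = 9.1*0.46 + 75.7*0.54 = 45.1 x 10^-6/K

45.1 x 10^-6/K


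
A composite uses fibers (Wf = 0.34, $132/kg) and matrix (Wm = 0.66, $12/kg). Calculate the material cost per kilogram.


Cost = cost_f*Wf + cost_m*Wm = 132*0.34 + 12*0.66 = $52.8/kg

$52.8/kg


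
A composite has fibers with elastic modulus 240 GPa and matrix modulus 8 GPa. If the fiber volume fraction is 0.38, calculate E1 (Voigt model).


E1 = Ef*Vf + Em*(1-Vf) = 240*0.38 + 8*0.62 = 96.16 GPa

96.16 GPa


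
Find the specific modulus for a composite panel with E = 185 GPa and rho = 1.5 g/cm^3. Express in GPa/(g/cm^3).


Specific stiffness = E/rho = 185/1.5 = 123.3 GPa/(g/cm^3)

123.3 GPa/(g/cm^3)


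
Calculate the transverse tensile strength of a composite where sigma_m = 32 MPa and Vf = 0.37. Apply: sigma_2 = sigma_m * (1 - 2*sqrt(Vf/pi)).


factor = 1 - 2*sqrt(0.37/pi) = 0.3136
sigma_2 = 32 * 0.3136 = 10.04 MPa

10.04 MPa


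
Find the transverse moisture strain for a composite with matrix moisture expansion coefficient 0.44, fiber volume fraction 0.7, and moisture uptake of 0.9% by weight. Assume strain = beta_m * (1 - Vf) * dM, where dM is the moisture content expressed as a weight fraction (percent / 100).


dM = 0.9/100 = 0.009
strain = beta_m * (1-Vf) * dM = 0.44 * 0.3 * 0.009 = 0.001188

0.001188


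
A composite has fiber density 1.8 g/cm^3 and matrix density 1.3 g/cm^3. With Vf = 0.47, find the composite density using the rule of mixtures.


rho_c = rho_f*Vf + rho_m*(1-Vf) = 1.8*0.47 + 1.3*0.53 = 1.535 g/cm^3

1.535 g/cm^3


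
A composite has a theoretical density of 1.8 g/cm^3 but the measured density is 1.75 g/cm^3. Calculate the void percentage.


Void% = (rho_theo - rho_actual)/rho_theo * 100 = (1.8 - 1.75)/1.8 * 100 = 2.78%

2.78%


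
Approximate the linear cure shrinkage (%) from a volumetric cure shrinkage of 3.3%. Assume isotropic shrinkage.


Linear shrinkage ≈ vol_shrink/3 = 3.3/3 = 1.1%

1.1%


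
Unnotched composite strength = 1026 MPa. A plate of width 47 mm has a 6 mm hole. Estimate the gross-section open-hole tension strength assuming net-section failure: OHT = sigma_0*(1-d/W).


OHT = sigma_0*(1-d/W) = 1026*(1-6/47) = 895.0 MPa

895.0 MPa


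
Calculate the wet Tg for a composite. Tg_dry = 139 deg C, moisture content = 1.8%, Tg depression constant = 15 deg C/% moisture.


Tg_wet = Tg_dry - k*moisture = 139 - 15*1.8 = 112.0 deg C

112.0 deg C


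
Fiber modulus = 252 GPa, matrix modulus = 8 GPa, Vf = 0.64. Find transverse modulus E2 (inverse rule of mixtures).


1/E2 = Vf/Ef + (1-Vf)/Em = 0.64/252 + 0.36/8
E2 = 21.04 GPa

21.04 GPa


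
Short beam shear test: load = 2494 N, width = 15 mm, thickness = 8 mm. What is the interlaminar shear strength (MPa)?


ILSS = 3F/(4bh) = 3*2494/(4*15*8) = 15.59 MPa

15.59 MPa


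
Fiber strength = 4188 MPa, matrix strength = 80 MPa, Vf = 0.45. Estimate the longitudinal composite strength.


sigma_1 = sigma_f*Vf + sigma_m*(1-Vf) = 4188*0.45 + 80*0.55 = 1928.6 MPa

1928.6 MPa


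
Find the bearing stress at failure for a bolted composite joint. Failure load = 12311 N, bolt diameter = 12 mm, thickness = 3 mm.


sigma_br = F/(d*h) = 12311/(12*3) = 342.0 MPa

342.0 MPa


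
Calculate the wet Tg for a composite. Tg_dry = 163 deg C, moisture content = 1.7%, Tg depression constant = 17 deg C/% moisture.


Tg_wet = Tg_dry - k*moisture = 163 - 17*1.7 = 134.1 deg C

134.1 deg C


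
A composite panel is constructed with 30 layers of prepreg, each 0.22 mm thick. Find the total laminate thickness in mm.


h = n * t_ply = 30 * 0.22 = 6.6 mm

6.6 mm


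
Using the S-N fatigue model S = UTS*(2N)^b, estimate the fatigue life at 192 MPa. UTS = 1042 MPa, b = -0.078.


N = 0.5 * (S/UTS)^(1/b) = 0.5 * (192/1042)^(1/-0.078) = 1.3076e+09 cycles

1.3076e+09 cycles


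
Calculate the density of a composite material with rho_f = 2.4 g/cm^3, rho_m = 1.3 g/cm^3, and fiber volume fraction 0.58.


rho_c = rho_f*Vf + rho_m*(1-Vf) = 2.4*0.58 + 1.3*0.42 = 1.938 g/cm^3

1.938 g/cm^3


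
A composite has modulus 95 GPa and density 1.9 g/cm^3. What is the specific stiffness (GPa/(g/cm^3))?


Specific stiffness = E/rho = 95/1.9 = 50.0 GPa/(g/cm^3)

50.0 GPa/(g/cm^3)


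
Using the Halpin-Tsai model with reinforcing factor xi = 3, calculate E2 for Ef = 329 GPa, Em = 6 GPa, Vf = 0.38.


eta = (Ef/Em - 1)/(Ef/Em + xi) = (54.8333 - 1)/(54.8333 + 3) = 0.9308
E2 = Em*(1+xi*eta*Vf)/(1-eta*Vf) = 19.14 GPa

19.14 GPa


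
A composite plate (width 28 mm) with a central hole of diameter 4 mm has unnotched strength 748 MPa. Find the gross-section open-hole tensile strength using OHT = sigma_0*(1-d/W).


OHT = sigma_0*(1-d/W) = 748*(1-4/28) = 641.1 MPa

641.1 MPa


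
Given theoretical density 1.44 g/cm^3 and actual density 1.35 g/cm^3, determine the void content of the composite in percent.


Void% = (rho_theo - rho_actual)/rho_theo * 100 = (1.44 - 1.35)/1.44 * 100 = 6.25%

6.25%


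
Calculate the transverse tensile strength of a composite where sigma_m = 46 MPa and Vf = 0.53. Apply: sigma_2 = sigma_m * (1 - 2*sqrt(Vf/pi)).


factor = 1 - 2*sqrt(0.53/pi) = 0.1785
sigma_2 = 46 * 0.1785 = 8.21 MPa

8.21 MPa


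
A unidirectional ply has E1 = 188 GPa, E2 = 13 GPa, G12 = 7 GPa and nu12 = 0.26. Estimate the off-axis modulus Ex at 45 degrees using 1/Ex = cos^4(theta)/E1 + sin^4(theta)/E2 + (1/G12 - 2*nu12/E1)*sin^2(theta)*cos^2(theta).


cos^4(45) = 0.25, sin^4(45) = 0.25, sin^2(45)*cos^2(45) = 0.25
1/G12 - 2*nu12/E1 = 1/7 - 2*0.26/188 = 0.140091 GPa^-1
1/Ex = 0.25/188 + 0.25/13 + 0.140091*0.25 = 0.0555834 GPa^-1
Ex = 17.99 GPa

17.99 GPa


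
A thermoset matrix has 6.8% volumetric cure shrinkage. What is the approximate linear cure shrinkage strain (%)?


Linear shrinkage ≈ vol_shrink/3 = 6.8/3 = 2.267%

2.267%


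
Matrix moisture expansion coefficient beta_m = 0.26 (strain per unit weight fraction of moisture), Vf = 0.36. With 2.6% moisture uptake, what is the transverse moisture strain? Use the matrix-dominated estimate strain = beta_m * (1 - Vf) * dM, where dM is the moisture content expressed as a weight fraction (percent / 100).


dM = 2.6/100 = 0.026
strain = beta_m * (1-Vf) * dM = 0.26 * 0.64 * 0.026 = 0.0043264

0.0043264


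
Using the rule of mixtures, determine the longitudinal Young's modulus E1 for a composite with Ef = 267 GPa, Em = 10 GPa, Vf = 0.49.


E1 = Ef*Vf + Em*(1-Vf) = 267*0.49 + 10*0.51 = 135.93 GPa

135.93 GPa


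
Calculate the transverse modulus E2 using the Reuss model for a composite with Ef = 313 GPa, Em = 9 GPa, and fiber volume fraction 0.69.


1/E2 = Vf/Ef + (1-Vf)/Em = 0.69/313 + 0.31/9
E2 = 27.29 GPa

27.29 GPa


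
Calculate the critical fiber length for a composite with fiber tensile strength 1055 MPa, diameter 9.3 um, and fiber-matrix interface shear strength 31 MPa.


Lc = sigma_f * d / (2 * tau_i) = 1055 * 9.3 / (2 * 31) = 158.3 um

158.3 um


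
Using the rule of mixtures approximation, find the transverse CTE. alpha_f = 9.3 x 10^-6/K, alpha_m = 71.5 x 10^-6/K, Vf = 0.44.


alpha_2 = alpha_f*Vf + alpha_m*(1-Vf) = 9.3*0.44 + 71.5*0.56 = 44.1 x 10^-6/K

44.1 x 10^-6/K


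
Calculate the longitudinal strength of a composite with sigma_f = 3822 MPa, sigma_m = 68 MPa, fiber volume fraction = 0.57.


sigma_1 = sigma_f*Vf + sigma_m*(1-Vf) = 3822*0.57 + 68*0.43 = 2207.8 MPa

2207.8 MPa


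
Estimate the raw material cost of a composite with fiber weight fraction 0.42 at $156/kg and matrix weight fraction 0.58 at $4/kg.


Cost = cost_f*Wf + cost_m*Wm = 156*0.42 + 4*0.58 = $67.84/kg

$67.84/kg


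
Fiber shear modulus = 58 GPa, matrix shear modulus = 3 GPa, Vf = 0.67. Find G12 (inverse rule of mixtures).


1/G12 = Vf/Gf + (1-Vf)/Gm = 0.67/58 + 0.33/3
G12 = 8.23 GPa

8.23 GPa


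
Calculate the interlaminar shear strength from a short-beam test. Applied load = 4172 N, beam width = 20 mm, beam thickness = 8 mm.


ILSS = 3F/(4bh) = 3*4172/(4*20*8) = 19.56 MPa

19.56 MPa


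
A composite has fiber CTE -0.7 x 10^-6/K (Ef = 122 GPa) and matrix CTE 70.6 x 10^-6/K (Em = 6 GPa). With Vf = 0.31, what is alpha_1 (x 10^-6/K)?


E1 = Ef*Vf + Em*(1-Vf) = 41.96
alpha_1 = (alpha_f*Ef*Vf + alpha_m*Em*(1-Vf))/E1 = 6.33 x 10^-6/K

6.33 x 10^-6/K


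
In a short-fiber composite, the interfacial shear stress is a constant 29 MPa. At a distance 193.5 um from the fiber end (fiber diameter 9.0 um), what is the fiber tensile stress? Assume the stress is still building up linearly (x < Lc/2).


Force balance: sigma_f * (pi*d^2/4) = tau * (pi*d) * x  ->  sigma_f = 4 * tau * x / d
sigma_f = 4 * 29 * 193.5 / 9.0 = 2494.0 MPa

2494.0 MPa


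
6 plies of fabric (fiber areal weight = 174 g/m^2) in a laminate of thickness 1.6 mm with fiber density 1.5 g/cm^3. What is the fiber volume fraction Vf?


Vf = n * FAW / (rho_f * h * 1000) = 6 * 174 / (1.5 * 1.6 * 1000) = 0.435

0.435


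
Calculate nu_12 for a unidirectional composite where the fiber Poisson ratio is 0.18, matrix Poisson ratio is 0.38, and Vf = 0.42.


nu_12 = nu_f*Vf + nu_m*(1-Vf) = 0.18*0.42 + 0.38*0.58 = 0.296

0.296


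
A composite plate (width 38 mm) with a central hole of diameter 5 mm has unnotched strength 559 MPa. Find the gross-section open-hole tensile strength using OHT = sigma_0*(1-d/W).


OHT = sigma_0*(1-d/W) = 559*(1-5/38) = 485.4 MPa

485.4 MPa


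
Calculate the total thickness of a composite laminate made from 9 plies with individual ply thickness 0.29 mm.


h = n * t_ply = 9 * 0.29 = 2.61 mm

2.61 mm


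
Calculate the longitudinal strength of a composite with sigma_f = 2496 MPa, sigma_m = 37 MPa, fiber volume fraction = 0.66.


sigma_1 = sigma_f*Vf + sigma_m*(1-Vf) = 2496*0.66 + 37*0.34 = 1659.9 MPa

1659.9 MPa


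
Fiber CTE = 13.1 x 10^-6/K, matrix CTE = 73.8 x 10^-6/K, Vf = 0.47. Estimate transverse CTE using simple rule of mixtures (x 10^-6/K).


alpha_2 = alpha_f*Vf + alpha_m*(1-Vf) = 13.1*0.47 + 73.8*0.53 = 45.3 x 10^-6/K

45.3 x 10^-6/K


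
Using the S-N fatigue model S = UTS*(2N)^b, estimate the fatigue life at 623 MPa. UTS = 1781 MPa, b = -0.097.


N = 0.5 * (S/UTS)^(1/b) = 0.5 * (623/1781)^(1/-0.097) = 25224.0056 cycles

25224.0056 cycles


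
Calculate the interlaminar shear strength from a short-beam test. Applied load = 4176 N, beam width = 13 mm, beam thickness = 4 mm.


ILSS = 3F/(4bh) = 3*4176/(4*13*4) = 60.23 MPa

60.23 MPa


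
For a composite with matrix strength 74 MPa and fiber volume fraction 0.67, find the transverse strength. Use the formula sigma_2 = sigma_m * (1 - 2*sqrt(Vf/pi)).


factor = 1 - 2*sqrt(0.67/pi) = 0.0764
sigma_2 = 74 * 0.0764 = 5.65 MPa

5.65 MPa


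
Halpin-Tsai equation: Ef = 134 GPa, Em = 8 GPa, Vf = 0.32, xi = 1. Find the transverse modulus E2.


eta = (Ef/Em - 1)/(Ef/Em + xi) = (16.75 - 1)/(16.75 + 1) = 0.8873
E2 = Em*(1+xi*eta*Vf)/(1-eta*Vf) = 14.34 GPa

14.34 GPa


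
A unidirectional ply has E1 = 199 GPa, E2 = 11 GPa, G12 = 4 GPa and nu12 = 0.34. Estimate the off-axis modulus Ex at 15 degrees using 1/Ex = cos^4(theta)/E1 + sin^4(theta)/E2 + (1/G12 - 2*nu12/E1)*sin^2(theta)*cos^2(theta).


cos^4(15) = 0.870513, sin^4(15) = 0.004487, sin^2(15)*cos^2(15) = 0.0625
1/G12 - 2*nu12/E1 = 1/4 - 2*0.34/199 = 0.246583 GPa^-1
1/Ex = 0.870513/199 + 0.004487/11 + 0.246583*0.0625 = 0.0201938 GPa^-1
Ex = 49.52 GPa

49.52 GPa


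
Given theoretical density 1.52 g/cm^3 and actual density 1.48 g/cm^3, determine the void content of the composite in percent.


Void% = (rho_theo - rho_actual)/rho_theo * 100 = (1.52 - 1.48)/1.52 * 100 = 2.63%

2.63%


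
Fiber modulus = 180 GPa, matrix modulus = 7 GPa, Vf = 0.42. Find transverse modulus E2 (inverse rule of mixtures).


1/E2 = Vf/Ef + (1-Vf)/Em = 0.42/180 + 0.58/7
E2 = 11.74 GPa

11.74 GPa


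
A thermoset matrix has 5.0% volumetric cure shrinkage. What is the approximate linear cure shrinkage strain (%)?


Linear shrinkage ≈ vol_shrink/3 = 5.0/3 = 1.667%

1.667%


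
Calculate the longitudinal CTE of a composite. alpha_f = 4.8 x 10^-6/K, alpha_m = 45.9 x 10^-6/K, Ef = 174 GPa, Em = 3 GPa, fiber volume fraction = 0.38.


E1 = Ef*Vf + Em*(1-Vf) = 67.98
alpha_1 = (alpha_f*Ef*Vf + alpha_m*Em*(1-Vf))/E1 = 5.92 x 10^-6/K

5.92 x 10^-6/K


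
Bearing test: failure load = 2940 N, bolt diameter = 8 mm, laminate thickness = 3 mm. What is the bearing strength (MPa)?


sigma_br = F/(d*h) = 2940/(8*3) = 122.5 MPa

122.5 MPa


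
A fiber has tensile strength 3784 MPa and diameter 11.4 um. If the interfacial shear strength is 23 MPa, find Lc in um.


Lc = sigma_f * d / (2 * tau_i) = 3784 * 11.4 / (2 * 23) = 937.8 um

937.8 um


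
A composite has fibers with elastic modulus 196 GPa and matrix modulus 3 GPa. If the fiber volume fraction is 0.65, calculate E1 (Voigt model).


E1 = Ef*Vf + Em*(1-Vf) = 196*0.65 + 3*0.35 = 128.45 GPa

128.45 GPa


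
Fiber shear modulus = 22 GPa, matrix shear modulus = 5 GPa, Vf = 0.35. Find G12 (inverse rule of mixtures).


1/G12 = Vf/Gf + (1-Vf)/Gm = 0.35/22 + 0.65/5
G12 = 6.85 GPa

6.85 GPa


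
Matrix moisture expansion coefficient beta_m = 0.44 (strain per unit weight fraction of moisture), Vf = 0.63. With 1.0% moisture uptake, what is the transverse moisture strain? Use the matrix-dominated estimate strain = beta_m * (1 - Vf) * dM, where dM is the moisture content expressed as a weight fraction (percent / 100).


dM = 1.0/100 = 0.01
strain = beta_m * (1-Vf) * dM = 0.44 * 0.37 * 0.01 = 0.001628

0.001628


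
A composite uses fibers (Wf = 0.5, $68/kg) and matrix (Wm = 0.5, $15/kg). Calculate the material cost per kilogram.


Cost = cost_f*Wf + cost_m*Wm = 68*0.5 + 15*0.5 = $41.5/kg

$41.5/kg


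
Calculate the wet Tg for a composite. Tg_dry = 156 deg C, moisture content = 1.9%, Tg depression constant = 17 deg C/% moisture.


Tg_wet = Tg_dry - k*moisture = 156 - 17*1.9 = 123.7 deg C

123.7 deg C


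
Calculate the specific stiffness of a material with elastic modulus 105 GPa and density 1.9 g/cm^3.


Specific stiffness = E/rho = 105/1.9 = 55.3 GPa/(g/cm^3)

55.3 GPa/(g/cm^3)


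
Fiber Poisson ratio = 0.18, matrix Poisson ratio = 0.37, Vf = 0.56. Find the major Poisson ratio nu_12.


nu_12 = nu_f*Vf + nu_m*(1-Vf) = 0.18*0.56 + 0.37*0.44 = 0.2636

0.2636


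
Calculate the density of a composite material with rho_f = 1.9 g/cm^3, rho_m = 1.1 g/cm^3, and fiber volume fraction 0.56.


rho_c = rho_f*Vf + rho_m*(1-Vf) = 1.9*0.56 + 1.1*0.44 = 1.548 g/cm^3

1.548 g/cm^3


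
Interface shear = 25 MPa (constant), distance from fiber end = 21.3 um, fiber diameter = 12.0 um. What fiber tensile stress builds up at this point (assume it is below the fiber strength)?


Force balance: sigma_f * (pi*d^2/4) = tau * (pi*d) * x  ->  sigma_f = 4 * tau * x / d
sigma_f = 4 * 25 * 21.3 / 12.0 = 177.5 MPa

177.5 MPa


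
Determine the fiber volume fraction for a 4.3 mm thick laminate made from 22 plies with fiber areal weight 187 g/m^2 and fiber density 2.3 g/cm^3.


Vf = n * FAW / (rho_f * h * 1000) = 22 * 187 / (2.3 * 4.3 * 1000) = 0.416

0.416


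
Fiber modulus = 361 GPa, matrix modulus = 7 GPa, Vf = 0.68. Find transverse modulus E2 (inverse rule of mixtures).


1/E2 = Vf/Ef + (1-Vf)/Em = 0.68/361 + 0.32/7
E2 = 21.01 GPa

21.01 GPa


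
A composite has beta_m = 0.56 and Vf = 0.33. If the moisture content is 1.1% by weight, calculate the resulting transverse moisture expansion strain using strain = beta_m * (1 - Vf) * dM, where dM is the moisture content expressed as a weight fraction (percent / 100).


dM = 1.1/100 = 0.011
strain = beta_m * (1-Vf) * dM = 0.56 * 0.67 * 0.011 = 0.0041272

0.0041272


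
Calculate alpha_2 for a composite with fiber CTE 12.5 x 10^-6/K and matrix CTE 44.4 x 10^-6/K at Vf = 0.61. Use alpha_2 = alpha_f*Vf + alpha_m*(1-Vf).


alpha_2 = alpha_f*Vf + alpha_m*(1-Vf) = 12.5*0.61 + 44.4*0.39 = 24.9 x 10^-6/K

24.9 x 10^-6/K


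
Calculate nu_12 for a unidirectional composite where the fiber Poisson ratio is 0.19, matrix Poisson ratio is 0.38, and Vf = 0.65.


nu_12 = nu_f*Vf + nu_m*(1-Vf) = 0.19*0.65 + 0.38*0.35 = 0.2565

0.2565


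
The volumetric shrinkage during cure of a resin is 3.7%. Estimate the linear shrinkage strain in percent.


Linear shrinkage ≈ vol_shrink/3 = 3.7/3 = 1.233%

1.233%


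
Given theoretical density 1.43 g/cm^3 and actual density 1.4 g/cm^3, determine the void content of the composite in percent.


Void% = (rho_theo - rho_actual)/rho_theo * 100 = (1.43 - 1.4)/1.43 * 100 = 2.1%

2.1%


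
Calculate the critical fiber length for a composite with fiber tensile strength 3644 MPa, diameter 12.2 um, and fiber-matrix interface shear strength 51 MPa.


Lc = sigma_f * d / (2 * tau_i) = 3644 * 12.2 / (2 * 51) = 435.9 um

435.9 um


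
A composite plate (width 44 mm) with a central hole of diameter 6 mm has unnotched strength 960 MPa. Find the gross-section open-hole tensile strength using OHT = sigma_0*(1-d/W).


OHT = sigma_0*(1-d/W) = 960*(1-6/44) = 829.1 MPa

829.1 MPa


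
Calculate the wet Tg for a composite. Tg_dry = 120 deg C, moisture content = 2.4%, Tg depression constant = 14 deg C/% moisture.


Tg_wet = Tg_dry - k*moisture = 120 - 14*2.4 = 86.4 deg C

86.4 deg C


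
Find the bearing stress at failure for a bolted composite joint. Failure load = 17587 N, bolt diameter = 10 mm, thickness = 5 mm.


sigma_br = F/(d*h) = 17587/(10*5) = 351.7 MPa

351.7 MPa


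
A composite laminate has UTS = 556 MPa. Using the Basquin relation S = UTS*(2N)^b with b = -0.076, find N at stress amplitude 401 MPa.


N = 0.5 * (S/UTS)^(1/b) = 0.5 * (401/556)^(1/-0.076) = 36.8532 cycles

36.8532 cycles


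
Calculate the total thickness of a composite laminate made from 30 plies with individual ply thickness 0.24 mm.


h = n * t_ply = 30 * 0.24 = 7.2 mm

7.2 mm


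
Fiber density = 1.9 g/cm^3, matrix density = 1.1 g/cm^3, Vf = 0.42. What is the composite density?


rho_c = rho_f*Vf + rho_m*(1-Vf) = 1.9*0.42 + 1.1*0.58 = 1.436 g/cm^3

1.436 g/cm^3


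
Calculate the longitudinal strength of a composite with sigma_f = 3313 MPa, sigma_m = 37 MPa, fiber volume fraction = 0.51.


sigma_1 = sigma_f*Vf + sigma_m*(1-Vf) = 3313*0.51 + 37*0.49 = 1707.8 MPa

1707.8 MPa


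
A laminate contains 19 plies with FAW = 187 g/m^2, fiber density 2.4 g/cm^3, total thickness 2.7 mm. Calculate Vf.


Vf = n * FAW / (rho_f * h * 1000) = 19 * 187 / (2.4 * 2.7 * 1000) = 0.5483

0.5483


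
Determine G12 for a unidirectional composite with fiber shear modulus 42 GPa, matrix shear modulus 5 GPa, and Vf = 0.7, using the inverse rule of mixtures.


1/G12 = Vf/Gf + (1-Vf)/Gm = 0.7/42 + 0.3/5
G12 = 13.04 GPa

13.04 GPa


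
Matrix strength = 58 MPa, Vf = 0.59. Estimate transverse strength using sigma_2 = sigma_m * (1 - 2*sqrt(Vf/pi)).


factor = 1 - 2*sqrt(0.59/pi) = 0.1333
sigma_2 = 58 * 0.1333 = 7.73 MPa

7.73 MPa


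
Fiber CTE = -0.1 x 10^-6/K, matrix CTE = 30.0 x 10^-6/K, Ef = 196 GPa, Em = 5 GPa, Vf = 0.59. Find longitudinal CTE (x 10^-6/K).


E1 = Ef*Vf + Em*(1-Vf) = 117.69
alpha_1 = (alpha_f*Ef*Vf + alpha_m*Em*(1-Vf))/E1 = 0.42 x 10^-6/K

0.42 x 10^-6/K


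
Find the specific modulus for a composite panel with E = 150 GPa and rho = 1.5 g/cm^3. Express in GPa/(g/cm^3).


Specific stiffness = E/rho = 150/1.5 = 100.0 GPa/(g/cm^3)

100.0 GPa/(g/cm^3)


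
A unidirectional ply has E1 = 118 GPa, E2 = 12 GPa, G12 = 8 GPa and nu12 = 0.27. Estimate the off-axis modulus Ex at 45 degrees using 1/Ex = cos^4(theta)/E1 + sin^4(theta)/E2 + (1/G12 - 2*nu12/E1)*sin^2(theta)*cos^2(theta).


cos^4(45) = 0.25, sin^4(45) = 0.25, sin^2(45)*cos^2(45) = 0.25
1/G12 - 2*nu12/E1 = 1/8 - 2*0.27/118 = 0.120424 GPa^-1
1/Ex = 0.25/118 + 0.25/12 + 0.120424*0.25 = 0.0530579 GPa^-1
Ex = 18.85 GPa

18.85 GPa


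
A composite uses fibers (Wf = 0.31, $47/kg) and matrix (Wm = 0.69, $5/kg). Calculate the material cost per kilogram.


Cost = cost_f*Wf + cost_m*Wm = 47*0.31 + 5*0.69 = $18.02/kg

$18.02/kg


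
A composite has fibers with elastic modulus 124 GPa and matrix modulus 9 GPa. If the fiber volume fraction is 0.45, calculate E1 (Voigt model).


E1 = Ef*Vf + Em*(1-Vf) = 124*0.45 + 9*0.55 = 60.75 GPa

60.75 GPa
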